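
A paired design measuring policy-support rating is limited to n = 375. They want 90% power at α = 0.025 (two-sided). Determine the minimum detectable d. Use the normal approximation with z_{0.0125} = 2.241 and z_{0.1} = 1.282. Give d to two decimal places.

d_min ≈ 0.18

For a single sample (or paired design) of n = 375: d_min = (z_{α/2} + z_β)/√n.
z-sum = 2.241 + 1.282 = 3.523.
d_min = 3.523 / √375 = 3.523 / 19.365 = 0.182.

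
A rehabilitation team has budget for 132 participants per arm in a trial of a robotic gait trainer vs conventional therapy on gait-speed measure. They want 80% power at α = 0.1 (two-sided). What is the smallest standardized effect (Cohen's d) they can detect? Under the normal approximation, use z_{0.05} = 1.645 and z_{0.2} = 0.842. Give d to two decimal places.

For two independent groups of n = 132 each: d_min = (z_{α/2} + z_β)·√(2/n).
z-sum = 1.645 + 0.842 = 2.487.
d_min = 2.487 × √(2/132) = 2.487 × 0.1231 = 0.306.

d_min ≈ 0.31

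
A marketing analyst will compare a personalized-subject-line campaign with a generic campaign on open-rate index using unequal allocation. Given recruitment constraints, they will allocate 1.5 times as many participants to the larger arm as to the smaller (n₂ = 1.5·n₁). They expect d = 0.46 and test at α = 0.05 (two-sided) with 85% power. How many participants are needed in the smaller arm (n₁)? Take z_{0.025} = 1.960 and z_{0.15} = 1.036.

With allocation ratio k = n₂/n₁ = 1.5, Var(x̄₁−x̄₂) = σ²(1/n₁ + 1/(k·n₁)) = σ²·(k+1)/(k·n₁).
So n₁ = (1 + 1/k)·((z_{α/2} + z_β)/d)² = 1.667 × (2.996/0.46)².
n₁ = 1.667 × 42.42 = 70.7.
Round up: n₁ = 71, giving n₂ = ⌈1.5 × 71⌉ = ⌈106.5⌉ = 107.

n₁ = 71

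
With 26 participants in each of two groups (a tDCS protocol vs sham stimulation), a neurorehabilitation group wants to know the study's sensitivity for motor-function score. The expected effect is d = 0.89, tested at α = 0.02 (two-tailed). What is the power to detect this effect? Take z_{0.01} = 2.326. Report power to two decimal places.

power ≈ 0.81

For two equal groups, power = Φ(d·√(n/2) − z_{α/2}).
d·√(n/2) = 0.89 × √(26/2) = 0.89 × 3.606 = 3.209.
z_β = 3.209 − 2.326 = 0.883.
Power = Φ(0.883) = 0.811.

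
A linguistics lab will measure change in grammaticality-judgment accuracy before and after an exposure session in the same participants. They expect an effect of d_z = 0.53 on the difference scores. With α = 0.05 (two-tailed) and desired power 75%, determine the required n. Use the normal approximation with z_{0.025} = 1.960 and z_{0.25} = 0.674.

For a paired (one-sample on differences) test: n = ((z_{α/2} + z_β) / d)².
z_{α/2} + z_β = 1.960 + 0.674 = 2.634.
n = (2.634 / 0.53)² = 4.970² = 24.70.
Round up.

n = 25 pairs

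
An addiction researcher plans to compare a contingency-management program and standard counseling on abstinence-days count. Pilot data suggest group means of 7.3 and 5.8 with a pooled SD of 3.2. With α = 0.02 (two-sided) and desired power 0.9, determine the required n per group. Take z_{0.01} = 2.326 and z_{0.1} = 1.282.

n = 119 per group

Cohen's d = |M₁ − M₂| / SD_pooled = |7.3 − 5.8| / 3.2 = 1.5 / 3.2 = 0.469.
For two independent groups with equal n: n = 2·((z_{α/2} + z_β) / d)².
z_{α/2} + z_β = 2.326 + 1.282 = 3.608.
n = 2 × (3.608 / 0.469)² = 2 × 7.693² = 2 × 59.18 = 118.4.
Round up to the next whole participant.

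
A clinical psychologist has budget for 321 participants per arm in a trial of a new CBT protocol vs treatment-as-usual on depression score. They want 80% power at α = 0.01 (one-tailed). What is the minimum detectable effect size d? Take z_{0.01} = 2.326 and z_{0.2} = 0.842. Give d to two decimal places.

For two independent groups of n = 321 each: d_min = (z_{α} + z_β)·√(2/n).
z-sum = 2.326 + 0.842 = 3.168.
d_min = 3.168 × √(2/321) = 3.168 × 0.0789 = 0.250.

d_min ≈ 0.25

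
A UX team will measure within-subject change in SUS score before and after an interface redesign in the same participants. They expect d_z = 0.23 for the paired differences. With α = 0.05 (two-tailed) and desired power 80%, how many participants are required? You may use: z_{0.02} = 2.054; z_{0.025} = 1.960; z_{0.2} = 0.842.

For a paired (one-sample on differences) test: n = ((z_{α/2} + z_β) / d)².
z_{α/2} + z_β = 1.960 + 0.842 = 2.802.
n = (2.802 / 0.23)² = 12.183² = 148.42.
Round up.

n = 149 pairs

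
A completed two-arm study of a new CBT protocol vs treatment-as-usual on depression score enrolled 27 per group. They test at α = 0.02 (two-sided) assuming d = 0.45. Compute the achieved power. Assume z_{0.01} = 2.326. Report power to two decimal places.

power ≈ 0.25

For two equal groups, power = Φ(d·√(n/2) − z_{α/2}).
d·√(n/2) = 0.45 × √(27/2) = 0.45 × 3.674 = 1.653.
z_β = 1.653 − 2.326 = -0.673.
Power = Φ(-0.673) = 0.251.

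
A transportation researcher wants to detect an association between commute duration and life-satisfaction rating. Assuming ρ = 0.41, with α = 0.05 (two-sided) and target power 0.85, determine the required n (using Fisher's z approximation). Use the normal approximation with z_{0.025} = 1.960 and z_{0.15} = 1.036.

n = 51

Fisher's z: C = ½·ln((1+r)/(1−r)) = ½·ln(2.3898) = 0.4356.
n = ((z_{α/2} + z_β)/C)² + 3.
(1.960 + 1.036) / 0.4356 = 2.996 / 0.4356 = 6.878.
n = 6.878² + 3 = 47.31 + 3 = 50.3.
Round up.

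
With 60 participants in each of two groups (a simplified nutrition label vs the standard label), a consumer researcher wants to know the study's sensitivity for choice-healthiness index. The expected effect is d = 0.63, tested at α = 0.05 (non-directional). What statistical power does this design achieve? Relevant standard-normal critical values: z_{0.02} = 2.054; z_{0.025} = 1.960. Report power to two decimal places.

power ≈ 0.93

For two equal groups, power = Φ(d·√(n/2) − z_{α/2}).
d·√(n/2) = 0.63 × √(60/2) = 0.63 × 5.477 = 3.451.
z_β = 3.451 − 1.960 = 1.491.
Power = Φ(1.491) = 0.932.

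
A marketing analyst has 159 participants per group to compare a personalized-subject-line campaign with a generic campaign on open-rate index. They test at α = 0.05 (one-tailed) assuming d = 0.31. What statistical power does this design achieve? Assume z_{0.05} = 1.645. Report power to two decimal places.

power ≈ 0.87

For two equal groups, power = Φ(d·√(n/2) − z_{α}).
d·√(n/2) = 0.31 × √(159/2) = 0.31 × 8.916 = 2.764.
z_β = 2.764 − 1.645 = 1.119.
Power = Φ(1.119) = 0.868.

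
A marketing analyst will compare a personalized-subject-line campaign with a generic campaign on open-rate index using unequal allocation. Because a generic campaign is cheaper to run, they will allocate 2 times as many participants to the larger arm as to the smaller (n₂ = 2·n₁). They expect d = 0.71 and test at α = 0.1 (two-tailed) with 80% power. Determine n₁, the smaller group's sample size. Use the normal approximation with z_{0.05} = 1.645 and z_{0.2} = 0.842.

With allocation ratio k = n₂/n₁ = 2, Var(x̄₁−x̄₂) = σ²(1/n₁ + 1/(k·n₁)) = σ²·(k+1)/(k·n₁).
So n₁ = (1 + 1/k)·((z_{α/2} + z_β)/d)² = 1.500 × (2.487/0.71)².
n₁ = 1.500 × 12.27 = 18.4.
Round up: n₁ = 19, giving n₂ = 2 × 19 = 38.

n₁ = 19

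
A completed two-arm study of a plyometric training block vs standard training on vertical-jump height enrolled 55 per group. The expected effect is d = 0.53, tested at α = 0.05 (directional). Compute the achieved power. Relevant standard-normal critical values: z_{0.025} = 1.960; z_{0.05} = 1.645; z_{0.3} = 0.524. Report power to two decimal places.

For two equal groups, power = Φ(d·√(n/2) − z_{α}).
d·√(n/2) = 0.53 × √(55/2) = 0.53 × 5.244 = 2.779.
z_β = 2.779 − 1.645 = 1.134.
Power = Φ(1.134) = 0.872.

power ≈ 0.87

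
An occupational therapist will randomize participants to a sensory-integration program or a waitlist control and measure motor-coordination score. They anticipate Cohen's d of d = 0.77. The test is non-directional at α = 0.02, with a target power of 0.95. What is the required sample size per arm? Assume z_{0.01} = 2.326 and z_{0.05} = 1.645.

n = 54 per group

For two independent groups with equal n: n = 2·((z_{α/2} + z_β) / d)².
z_{α/2} + z_β = 2.326 + 1.645 = 3.971.
n = 2 × (3.971 / 0.77)² = 2 × 5.157² = 2 × 26.60 = 53.2.
Round up to the next whole participant.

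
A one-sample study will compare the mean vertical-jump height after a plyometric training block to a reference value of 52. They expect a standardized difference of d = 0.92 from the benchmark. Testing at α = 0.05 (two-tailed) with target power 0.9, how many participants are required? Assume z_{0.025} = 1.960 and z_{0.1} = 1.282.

For a one-sample test: n = ((z_{α/2} + z_β) / d)².
z_{α/2} + z_β = 1.960 + 1.282 = 3.242.
n = (3.242 / 0.92)² = 3.524² = 12.42.
Round up.

n = 13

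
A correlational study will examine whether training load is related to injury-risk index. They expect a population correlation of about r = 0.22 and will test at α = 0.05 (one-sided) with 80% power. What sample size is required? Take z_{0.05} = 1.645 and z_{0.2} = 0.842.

Fisher's z: C = ½·ln((1+r)/(1−r)) = ½·ln(1.5641) = 0.2237.
n = ((z_{α} + z_β)/C)² + 3.
(1.645 + 0.842) / 0.2237 = 2.487 / 0.2237 = 11.118.
n = 11.118² + 3 = 123.60 + 3 = 126.6.
Round up.

n = 127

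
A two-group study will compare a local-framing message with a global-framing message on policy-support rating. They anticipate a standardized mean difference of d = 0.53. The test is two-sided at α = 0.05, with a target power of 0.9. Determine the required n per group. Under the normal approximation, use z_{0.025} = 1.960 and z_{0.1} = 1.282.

n = 75 per group

For two independent groups with equal n: n = 2·((z_{α/2} + z_β) / d)².
z_{α/2} + z_β = 1.960 + 1.282 = 3.242.
n = 2 × (3.242 / 0.53)² = 2 × 6.117² = 2 × 37.42 = 74.8.
Round up to the next whole participant.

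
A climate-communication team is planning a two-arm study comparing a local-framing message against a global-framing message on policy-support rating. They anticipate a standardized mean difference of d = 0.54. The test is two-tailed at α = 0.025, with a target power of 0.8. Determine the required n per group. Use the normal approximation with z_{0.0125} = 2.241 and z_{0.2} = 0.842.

n = 66 per group

For two independent groups with equal n: n = 2·((z_{α/2} + z_β) / d)².
z_{α/2} + z_β = 2.241 + 0.842 = 3.083.
n = 2 × (3.083 / 0.54)² = 2 × 5.709² = 2 × 32.60 = 65.2.
Round up to the next whole participant.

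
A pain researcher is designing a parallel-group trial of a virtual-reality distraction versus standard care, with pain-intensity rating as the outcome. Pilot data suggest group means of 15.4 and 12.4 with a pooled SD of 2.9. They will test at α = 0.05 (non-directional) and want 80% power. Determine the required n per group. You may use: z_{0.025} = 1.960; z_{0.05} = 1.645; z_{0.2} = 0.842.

n = 15 per group

Cohen's d = |M₁ − M₂| / SD_pooled = |15.4 − 12.4| / 2.9 = 3.0 / 2.9 = 1.034.
For two independent groups with equal n: n = 2·((z_{α/2} + z_β) / d)².
z_{α/2} + z_β = 1.960 + 0.842 = 2.802.
n = 2 × (2.802 / 1.034)² = 2 × 2.710² = 2 × 7.34 = 14.7.
Round up to the next whole participant.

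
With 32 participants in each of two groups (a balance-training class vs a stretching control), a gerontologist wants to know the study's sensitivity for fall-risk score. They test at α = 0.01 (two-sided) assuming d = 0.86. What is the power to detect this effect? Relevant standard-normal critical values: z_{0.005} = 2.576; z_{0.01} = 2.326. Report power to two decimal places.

power ≈ 0.81

For two equal groups, power = Φ(d·√(n/2) − z_{α/2}).
d·√(n/2) = 0.86 × √(32/2) = 0.86 × 4.000 = 3.440.
z_β = 3.440 − 2.576 = 0.864.
Power = Φ(0.864) = 0.806.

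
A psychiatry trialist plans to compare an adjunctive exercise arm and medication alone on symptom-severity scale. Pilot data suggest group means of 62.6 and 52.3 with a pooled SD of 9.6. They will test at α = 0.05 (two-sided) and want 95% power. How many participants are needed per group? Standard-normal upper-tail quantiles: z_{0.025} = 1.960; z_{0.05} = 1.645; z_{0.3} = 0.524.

Cohen's d = |M₁ − M₂| / SD_pooled = |62.6 − 52.3| / 9.6 = 10.3 / 9.6 = 1.073.
For two independent groups with equal n: n = 2·((z_{α/2} + z_β) / d)².
z_{α/2} + z_β = 1.960 + 1.645 = 3.605.
n = 2 × (3.605 / 1.073)² = 2 × 3.360² = 2 × 11.29 = 22.6.
Round up to the next whole participant.

n = 23 per group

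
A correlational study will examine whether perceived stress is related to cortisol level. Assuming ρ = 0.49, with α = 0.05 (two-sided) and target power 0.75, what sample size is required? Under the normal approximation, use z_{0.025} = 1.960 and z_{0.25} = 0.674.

Fisher's z: C = ½·ln((1+r)/(1−r)) = ½·ln(2.9216) = 0.5361.
n = ((z_{α/2} + z_β)/C)² + 3.
(1.960 + 0.674) / 0.5361 = 2.634 / 0.5361 = 4.913.
n = 4.913² + 3 = 24.14 + 3 = 27.1.
Round up.

n = 28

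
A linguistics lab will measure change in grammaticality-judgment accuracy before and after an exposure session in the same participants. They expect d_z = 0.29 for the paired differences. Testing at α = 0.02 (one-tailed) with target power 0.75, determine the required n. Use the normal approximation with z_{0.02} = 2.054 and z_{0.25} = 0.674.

For a paired (one-sample on differences) test: n = ((z_{α} + z_β) / d)².
z_{α} + z_β = 2.054 + 0.674 = 2.728.
n = (2.728 / 0.29)² = 9.407² = 88.49.
Round up.

n = 89 pairs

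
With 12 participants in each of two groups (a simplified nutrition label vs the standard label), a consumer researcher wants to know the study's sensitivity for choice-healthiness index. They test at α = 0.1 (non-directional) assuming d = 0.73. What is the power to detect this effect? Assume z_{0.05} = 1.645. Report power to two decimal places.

For two equal groups, power = Φ(d·√(n/2) − z_{α/2}).
d·√(n/2) = 0.73 × √(12/2) = 0.73 × 2.449 = 1.788.
z_β = 1.788 − 1.645 = 0.143.
Power = Φ(0.143) = 0.557.

power ≈ 0.56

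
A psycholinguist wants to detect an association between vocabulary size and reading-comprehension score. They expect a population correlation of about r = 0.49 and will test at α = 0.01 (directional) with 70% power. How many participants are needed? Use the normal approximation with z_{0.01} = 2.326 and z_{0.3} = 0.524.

n = 32

Fisher's z: C = ½·ln((1+r)/(1−r)) = ½·ln(2.9216) = 0.5361.
n = ((z_{α} + z_β)/C)² + 3.
(2.326 + 0.524) / 0.5361 = 2.850 / 0.5361 = 5.316.
n = 5.316² + 3 = 28.26 + 3 = 31.3.
Round up.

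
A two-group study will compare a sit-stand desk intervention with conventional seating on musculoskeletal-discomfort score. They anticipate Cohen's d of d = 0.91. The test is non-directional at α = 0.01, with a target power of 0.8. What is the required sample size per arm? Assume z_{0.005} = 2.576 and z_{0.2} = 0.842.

For two independent groups with equal n: n = 2·((z_{α/2} + z_β) / d)².
z_{α/2} + z_β = 2.576 + 0.842 = 3.418.
n = 2 × (3.418 / 0.91)² = 2 × 3.756² = 2 × 14.11 = 28.2.
Round up to the next whole participant.

n = 29 per group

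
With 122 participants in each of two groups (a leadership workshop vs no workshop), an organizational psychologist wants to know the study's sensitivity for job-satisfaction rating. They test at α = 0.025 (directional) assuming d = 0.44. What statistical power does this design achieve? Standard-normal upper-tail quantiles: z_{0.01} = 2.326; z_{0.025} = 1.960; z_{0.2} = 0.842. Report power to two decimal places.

For two equal groups, power = Φ(d·√(n/2) − z_{α}).
d·√(n/2) = 0.44 × √(122/2) = 0.44 × 7.810 = 3.437.
z_β = 3.437 − 1.960 = 1.477.
Power = Φ(1.477) = 0.930.

power ≈ 0.93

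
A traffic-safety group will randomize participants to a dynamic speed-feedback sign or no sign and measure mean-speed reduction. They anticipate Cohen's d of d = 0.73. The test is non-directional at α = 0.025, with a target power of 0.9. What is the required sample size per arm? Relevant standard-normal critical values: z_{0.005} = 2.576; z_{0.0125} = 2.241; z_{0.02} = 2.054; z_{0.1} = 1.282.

n = 47 per group

For two independent groups with equal n: n = 2·((z_{α/2} + z_β) / d)².
z_{α/2} + z_β = 2.241 + 1.282 = 3.523.
n = 2 × (3.523 / 0.73)² = 2 × 4.826² = 2 × 23.29 = 46.6.
Round up to the next whole participant.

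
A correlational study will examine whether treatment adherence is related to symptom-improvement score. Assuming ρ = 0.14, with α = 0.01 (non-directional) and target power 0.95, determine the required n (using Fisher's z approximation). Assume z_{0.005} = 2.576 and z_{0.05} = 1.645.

Fisher's z: C = ½·ln((1+r)/(1−r)) = ½·ln(1.3256) = 0.1409.
n = ((z_{α/2} + z_β)/C)² + 3.
(2.576 + 1.645) / 0.1409 = 4.221 / 0.1409 = 29.957.
n = 29.957² + 3 = 897.45 + 3 = 900.4.
Round up.

n = 901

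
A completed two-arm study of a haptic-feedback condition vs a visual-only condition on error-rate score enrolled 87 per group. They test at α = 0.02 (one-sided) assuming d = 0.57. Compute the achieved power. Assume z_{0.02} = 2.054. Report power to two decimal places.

For two equal groups, power = Φ(d·√(n/2) − z_{α}).
d·√(n/2) = 0.57 × √(87/2) = 0.57 × 6.595 = 3.759.
z_β = 3.759 − 2.054 = 1.705.
Power = Φ(1.705) = 0.956.

power ≈ 0.96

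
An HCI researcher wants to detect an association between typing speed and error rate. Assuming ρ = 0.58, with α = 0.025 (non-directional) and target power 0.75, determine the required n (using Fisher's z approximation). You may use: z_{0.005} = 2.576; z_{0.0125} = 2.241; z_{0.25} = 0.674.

Fisher's z: C = ½·ln((1+r)/(1−r)) = ½·ln(3.7619) = 0.6625.
n = ((z_{α/2} + z_β)/C)² + 3.
(2.241 + 0.674) / 0.6625 = 2.915 / 0.6625 = 4.400.
n = 4.400² + 3 = 19.36 + 3 = 22.4.
Round up.

n = 23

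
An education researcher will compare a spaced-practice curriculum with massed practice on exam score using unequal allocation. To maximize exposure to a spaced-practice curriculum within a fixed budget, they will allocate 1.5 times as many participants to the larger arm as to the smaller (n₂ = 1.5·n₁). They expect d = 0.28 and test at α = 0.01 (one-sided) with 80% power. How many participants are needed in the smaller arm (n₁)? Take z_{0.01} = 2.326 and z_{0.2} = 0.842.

n₁ = 214

With allocation ratio k = n₂/n₁ = 1.5, Var(x̄₁−x̄₂) = σ²(1/n₁ + 1/(k·n₁)) = σ²·(k+1)/(k·n₁).
So n₁ = (1 + 1/k)·((z_{α} + z_β)/d)² = 1.667 × (3.168/0.28)².
n₁ = 1.667 × 128.01 = 213.4.
Round up: n₁ = 214, giving n₂ = 1.5 × 214 = 321.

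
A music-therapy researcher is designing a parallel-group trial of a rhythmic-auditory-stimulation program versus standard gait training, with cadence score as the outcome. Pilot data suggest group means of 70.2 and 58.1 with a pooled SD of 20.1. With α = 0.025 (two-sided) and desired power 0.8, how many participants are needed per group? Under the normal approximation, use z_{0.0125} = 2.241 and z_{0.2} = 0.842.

n = 53 per group

Cohen's d = |M₁ − M₂| / SD_pooled = |70.2 − 58.1| / 20.1 = 12.1 / 20.1 = 0.602.
For two independent groups with equal n: n = 2·((z_{α/2} + z_β) / d)².
z_{α/2} + z_β = 2.241 + 0.842 = 3.083.
n = 2 × (3.083 / 0.602)² = 2 × 5.121² = 2 × 26.23 = 52.5.
Round up to the next whole participant.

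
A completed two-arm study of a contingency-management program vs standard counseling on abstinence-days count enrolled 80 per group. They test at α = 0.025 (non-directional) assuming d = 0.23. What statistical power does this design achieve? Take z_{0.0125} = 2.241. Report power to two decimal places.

power ≈ 0.22

For two equal groups, power = Φ(d·√(n/2) − z_{α/2}).
d·√(n/2) = 0.23 × √(80/2) = 0.23 × 6.325 = 1.455.
z_β = 1.455 − 2.241 = -0.786.
Power = Φ(-0.786) = 0.216.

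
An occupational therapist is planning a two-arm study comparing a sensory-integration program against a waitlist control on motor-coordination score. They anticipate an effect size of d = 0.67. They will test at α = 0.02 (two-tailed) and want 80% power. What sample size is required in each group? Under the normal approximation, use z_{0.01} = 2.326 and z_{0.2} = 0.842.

For two independent groups with equal n: n = 2·((z_{α/2} + z_β) / d)².
z_{α/2} + z_β = 2.326 + 0.842 = 3.168.
n = 2 × (3.168 / 0.67)² = 2 × 4.728² = 2 × 22.36 = 44.7.
Round up to the next whole participant.

n = 45 per group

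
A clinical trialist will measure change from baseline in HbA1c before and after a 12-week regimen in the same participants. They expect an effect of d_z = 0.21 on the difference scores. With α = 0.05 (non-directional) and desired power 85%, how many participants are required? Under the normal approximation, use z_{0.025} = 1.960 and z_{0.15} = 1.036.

For a paired (one-sample on differences) test: n = ((z_{α/2} + z_β) / d)².
z_{α/2} + z_β = 1.960 + 1.036 = 2.996.
n = (2.996 / 0.21)² = 14.267² = 203.54.
Round up.

n = 204 pairs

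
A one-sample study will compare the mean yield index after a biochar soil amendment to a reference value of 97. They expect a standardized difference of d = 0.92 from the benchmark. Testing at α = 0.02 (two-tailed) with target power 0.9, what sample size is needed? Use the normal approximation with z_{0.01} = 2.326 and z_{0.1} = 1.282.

For a one-sample test: n = ((z_{α/2} + z_β) / d)².
z_{α/2} + z_β = 2.326 + 1.282 = 3.608.
n = (3.608 / 0.92)² = 3.922² = 15.38.
Round up.

n = 16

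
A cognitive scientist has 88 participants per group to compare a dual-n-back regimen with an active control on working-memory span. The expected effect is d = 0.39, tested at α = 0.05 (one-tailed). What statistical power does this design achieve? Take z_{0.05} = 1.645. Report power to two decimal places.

For two equal groups, power = Φ(d·√(n/2) − z_{α}).
d·√(n/2) = 0.39 × √(88/2) = 0.39 × 6.633 = 2.587.
z_β = 2.587 − 1.645 = 0.942.
Power = Φ(0.942) = 0.827.

power ≈ 0.83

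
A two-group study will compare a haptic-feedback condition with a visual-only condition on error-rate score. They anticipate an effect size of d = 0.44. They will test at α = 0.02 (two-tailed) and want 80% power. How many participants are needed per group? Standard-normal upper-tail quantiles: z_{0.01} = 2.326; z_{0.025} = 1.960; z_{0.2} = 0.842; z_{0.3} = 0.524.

n = 104 per group

For two independent groups with equal n: n = 2·((z_{α/2} + z_β) / d)².
z_{α/2} + z_β = 2.326 + 0.842 = 3.168.
n = 2 × (3.168 / 0.44)² = 2 × 7.200² = 2 × 51.84 = 103.7.
Round up to the next whole participant.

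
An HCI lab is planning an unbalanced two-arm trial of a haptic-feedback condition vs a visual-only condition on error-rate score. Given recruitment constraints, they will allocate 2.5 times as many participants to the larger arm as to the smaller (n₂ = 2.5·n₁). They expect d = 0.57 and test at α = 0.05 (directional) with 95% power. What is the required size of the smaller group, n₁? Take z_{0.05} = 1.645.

With allocation ratio k = n₂/n₁ = 2.5, Var(x̄₁−x̄₂) = σ²(1/n₁ + 1/(k·n₁)) = σ²·(k+1)/(k·n₁).
So n₁ = (1 + 1/k)·((z_{α} + z_β)/d)² = 1.400 × (3.290/0.57)².
n₁ = 1.400 × 33.32 = 46.6.
Round up: n₁ = 47, giving n₂ = ⌈2.5 × 47⌉ = ⌈117.5⌉ = 118.

n₁ = 47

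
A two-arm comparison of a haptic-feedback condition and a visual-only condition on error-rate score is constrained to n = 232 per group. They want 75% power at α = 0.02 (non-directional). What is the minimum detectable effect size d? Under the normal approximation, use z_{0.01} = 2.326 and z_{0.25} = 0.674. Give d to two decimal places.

For two independent groups of n = 232 each: d_min = (z_{α/2} + z_β)·√(2/n).
z-sum = 2.326 + 0.674 = 3.000.
d_min = 3.000 × √(2/232) = 3.000 × 0.0928 = 0.279.

d_min ≈ 0.28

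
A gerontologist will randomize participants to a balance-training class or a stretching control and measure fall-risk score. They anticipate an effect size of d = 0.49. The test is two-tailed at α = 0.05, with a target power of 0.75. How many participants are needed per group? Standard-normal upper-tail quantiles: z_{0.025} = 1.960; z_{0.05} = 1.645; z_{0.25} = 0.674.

n = 58 per group

For two independent groups with equal n: n = 2·((z_{α/2} + z_β) / d)².
z_{α/2} + z_β = 1.960 + 0.674 = 2.634.
n = 2 × (2.634 / 0.49)² = 2 × 5.376² = 2 × 28.90 = 57.8.
Round up to the next whole participant.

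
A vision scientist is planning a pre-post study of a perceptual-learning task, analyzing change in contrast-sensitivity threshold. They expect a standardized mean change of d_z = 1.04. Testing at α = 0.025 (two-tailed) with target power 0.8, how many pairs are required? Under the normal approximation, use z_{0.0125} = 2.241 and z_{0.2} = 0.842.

n = 9 pairs

For a paired (one-sample on differences) test: n = ((z_{α/2} + z_β) / d)².
z_{α/2} + z_β = 2.241 + 0.842 = 3.083.
n = (3.083 / 1.04)² = 2.964² = 8.79.
Round up.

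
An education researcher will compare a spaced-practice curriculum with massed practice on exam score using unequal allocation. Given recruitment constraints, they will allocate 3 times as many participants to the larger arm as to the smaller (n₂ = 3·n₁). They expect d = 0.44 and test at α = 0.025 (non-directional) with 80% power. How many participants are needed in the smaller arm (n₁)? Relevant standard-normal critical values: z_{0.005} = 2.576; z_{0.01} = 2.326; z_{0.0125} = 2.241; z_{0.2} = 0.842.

n₁ = 66

With allocation ratio k = n₂/n₁ = 3, Var(x̄₁−x̄₂) = σ²(1/n₁ + 1/(k·n₁)) = σ²·(k+1)/(k·n₁).
So n₁ = (1 + 1/k)·((z_{α/2} + z_β)/d)² = 1.333 × (3.083/0.44)².
n₁ = 1.333 × 49.10 = 65.5.
Round up: n₁ = 66, giving n₂ = 3 × 66 = 198.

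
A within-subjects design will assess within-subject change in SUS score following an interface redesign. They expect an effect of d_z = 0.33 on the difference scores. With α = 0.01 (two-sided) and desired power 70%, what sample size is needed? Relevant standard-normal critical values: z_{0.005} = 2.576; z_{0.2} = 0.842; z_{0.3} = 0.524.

n = 89 pairs

For a paired (one-sample on differences) test: n = ((z_{α/2} + z_β) / d)².
z_{α/2} + z_β = 2.576 + 0.524 = 3.100.
n = (3.100 / 0.33)² = 9.394² = 88.25.
Round up.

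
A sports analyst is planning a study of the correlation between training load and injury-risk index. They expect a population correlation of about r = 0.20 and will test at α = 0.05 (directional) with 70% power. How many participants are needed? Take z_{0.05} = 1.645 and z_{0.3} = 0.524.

Fisher's z: C = ½·ln((1+r)/(1−r)) = ½·ln(1.5000) = 0.2027.
n = ((z_{α} + z_β)/C)² + 3.
(1.645 + 0.524) / 0.2027 = 2.169 / 0.2027 = 10.701.
n = 10.701² + 3 = 114.50 + 3 = 117.5.
Round up.

n = 118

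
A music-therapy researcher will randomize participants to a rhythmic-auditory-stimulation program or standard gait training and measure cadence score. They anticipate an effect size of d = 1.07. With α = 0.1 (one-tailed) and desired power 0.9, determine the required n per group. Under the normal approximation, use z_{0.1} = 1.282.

n = 12 per group

For two independent groups with equal n: n = 2·((z_{α} + z_β) / d)².
z_{α} + z_β = 1.282 + 1.282 = 2.564.
n = 2 × (2.564 / 1.07)² = 2 × 2.396² = 2 × 5.74 = 11.5.
Round up to the next whole participant.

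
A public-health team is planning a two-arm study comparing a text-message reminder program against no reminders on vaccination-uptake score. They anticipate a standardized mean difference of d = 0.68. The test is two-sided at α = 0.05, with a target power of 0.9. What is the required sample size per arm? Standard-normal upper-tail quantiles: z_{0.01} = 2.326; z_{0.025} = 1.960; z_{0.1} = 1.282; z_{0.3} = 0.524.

n = 46 per group

For two independent groups with equal n: n = 2·((z_{α/2} + z_β) / d)².
z_{α/2} + z_β = 1.960 + 1.282 = 3.242.
n = 2 × (3.242 / 0.68)² = 2 × 4.768² = 2 × 22.73 = 45.5.
Round up to the next whole participant.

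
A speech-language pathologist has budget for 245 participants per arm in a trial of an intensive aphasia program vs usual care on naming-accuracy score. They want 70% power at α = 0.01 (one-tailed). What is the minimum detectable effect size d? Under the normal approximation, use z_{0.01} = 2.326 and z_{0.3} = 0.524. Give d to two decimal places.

For two independent groups of n = 245 each: d_min = (z_{α} + z_β)·√(2/n).
z-sum = 2.326 + 0.524 = 2.850.
d_min = 2.850 × √(2/245) = 2.850 × 0.0904 = 0.257.

d_min ≈ 0.26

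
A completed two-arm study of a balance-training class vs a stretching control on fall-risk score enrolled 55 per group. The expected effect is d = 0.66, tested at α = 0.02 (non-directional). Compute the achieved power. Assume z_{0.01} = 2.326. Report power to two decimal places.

For two equal groups, power = Φ(d·√(n/2) − z_{α/2}).
d·√(n/2) = 0.66 × √(55/2) = 0.66 × 5.244 = 3.461.
z_β = 3.461 − 2.326 = 1.135.
Power = Φ(1.135) = 0.872.

power ≈ 0.87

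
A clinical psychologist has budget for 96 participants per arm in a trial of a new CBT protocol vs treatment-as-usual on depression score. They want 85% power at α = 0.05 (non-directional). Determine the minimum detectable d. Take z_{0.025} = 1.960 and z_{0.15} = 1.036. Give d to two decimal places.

d_min ≈ 0.43

For two independent groups of n = 96 each: d_min = (z_{α/2} + z_β)·√(2/n).
z-sum = 1.960 + 1.036 = 2.996.
d_min = 2.996 × √(2/96) = 2.996 × 0.1443 = 0.432.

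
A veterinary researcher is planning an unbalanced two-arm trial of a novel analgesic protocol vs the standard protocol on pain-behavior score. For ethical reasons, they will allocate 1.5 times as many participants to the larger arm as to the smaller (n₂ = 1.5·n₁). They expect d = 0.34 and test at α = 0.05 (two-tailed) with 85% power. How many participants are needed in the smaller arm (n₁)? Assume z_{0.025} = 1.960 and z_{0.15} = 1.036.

n₁ = 130

With allocation ratio k = n₂/n₁ = 1.5, Var(x̄₁−x̄₂) = σ²(1/n₁ + 1/(k·n₁)) = σ²·(k+1)/(k·n₁).
So n₁ = (1 + 1/k)·((z_{α/2} + z_β)/d)² = 1.667 × (2.996/0.34)².
n₁ = 1.667 × 77.65 = 129.4.
Round up: n₁ = 130, giving n₂ = 1.5 × 130 = 195.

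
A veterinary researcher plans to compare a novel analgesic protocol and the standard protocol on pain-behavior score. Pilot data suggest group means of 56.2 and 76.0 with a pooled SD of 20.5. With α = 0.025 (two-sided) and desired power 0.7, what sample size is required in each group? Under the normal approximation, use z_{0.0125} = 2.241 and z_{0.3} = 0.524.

n = 17 per group

Cohen's d = |M₁ − M₂| / SD_pooled = |56.2 − 76.0| / 20.5 = 19.8 / 20.5 = 0.966.
For two independent groups with equal n: n = 2·((z_{α/2} + z_β) / d)².
z_{α/2} + z_β = 2.241 + 0.524 = 2.765.
n = 2 × (2.765 / 0.966)² = 2 × 2.862² = 2 × 8.19 = 16.4.
Round up to the next whole participant.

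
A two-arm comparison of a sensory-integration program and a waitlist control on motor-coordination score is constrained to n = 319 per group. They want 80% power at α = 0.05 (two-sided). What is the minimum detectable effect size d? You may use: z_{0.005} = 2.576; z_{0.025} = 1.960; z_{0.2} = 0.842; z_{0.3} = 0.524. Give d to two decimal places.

For two independent groups of n = 319 each: d_min = (z_{α/2} + z_β)·√(2/n).
z-sum = 1.960 + 0.842 = 2.802.
d_min = 2.802 × √(2/319) = 2.802 × 0.0792 = 0.222.

d_min ≈ 0.22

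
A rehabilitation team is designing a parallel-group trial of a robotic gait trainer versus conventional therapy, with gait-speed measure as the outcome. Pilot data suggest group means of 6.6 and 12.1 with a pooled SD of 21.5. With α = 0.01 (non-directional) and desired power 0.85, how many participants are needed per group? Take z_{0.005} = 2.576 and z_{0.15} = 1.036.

n = 399 per group

Cohen's d = |M₁ − M₂| / SD_pooled = |6.6 − 12.1| / 21.5 = 5.5 / 21.5 = 0.256.
For two independent groups with equal n: n = 2·((z_{α/2} + z_β) / d)².
z_{α/2} + z_β = 2.576 + 1.036 = 3.612.
n = 2 × (3.612 / 0.256)² = 2 × 14.109² = 2 × 199.07 = 398.1.
Round up to the next whole participant.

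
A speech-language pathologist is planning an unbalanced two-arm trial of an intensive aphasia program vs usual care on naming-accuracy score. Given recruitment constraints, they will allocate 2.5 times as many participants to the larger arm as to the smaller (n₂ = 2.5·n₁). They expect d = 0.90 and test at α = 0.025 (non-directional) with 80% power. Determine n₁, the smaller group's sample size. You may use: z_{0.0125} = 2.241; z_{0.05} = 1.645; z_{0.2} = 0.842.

n₁ = 17

With allocation ratio k = n₂/n₁ = 2.5, Var(x̄₁−x̄₂) = σ²(1/n₁ + 1/(k·n₁)) = σ²·(k+1)/(k·n₁).
So n₁ = (1 + 1/k)·((z_{α/2} + z_β)/d)² = 1.400 × (3.083/0.90)².
n₁ = 1.400 × 11.73 = 16.4.
Round up: n₁ = 17, giving n₂ = ⌈2.5 × 17⌉ = ⌈42.5⌉ = 43.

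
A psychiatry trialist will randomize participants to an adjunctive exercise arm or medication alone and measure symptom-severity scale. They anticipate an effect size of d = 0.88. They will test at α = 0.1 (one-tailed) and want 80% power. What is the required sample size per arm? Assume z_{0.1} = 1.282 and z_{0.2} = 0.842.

n = 12 per group

For two independent groups with equal n: n = 2·((z_{α} + z_β) / d)².
z_{α} + z_β = 1.282 + 0.842 = 2.124.
n = 2 × (2.124 / 0.88)² = 2 × 2.414² = 2 × 5.83 = 11.7.
Round up to the next whole participant.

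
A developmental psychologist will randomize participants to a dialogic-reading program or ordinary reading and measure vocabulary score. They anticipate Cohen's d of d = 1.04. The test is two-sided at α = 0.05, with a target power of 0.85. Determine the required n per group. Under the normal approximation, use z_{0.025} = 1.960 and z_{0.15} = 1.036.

n = 17 per group

For two independent groups with equal n: n = 2·((z_{α/2} + z_β) / d)².
z_{α/2} + z_β = 1.960 + 1.036 = 2.996.
n = 2 × (2.996 / 1.04)² = 2 × 2.881² = 2 × 8.30 = 16.6.
Round up to the next whole participant.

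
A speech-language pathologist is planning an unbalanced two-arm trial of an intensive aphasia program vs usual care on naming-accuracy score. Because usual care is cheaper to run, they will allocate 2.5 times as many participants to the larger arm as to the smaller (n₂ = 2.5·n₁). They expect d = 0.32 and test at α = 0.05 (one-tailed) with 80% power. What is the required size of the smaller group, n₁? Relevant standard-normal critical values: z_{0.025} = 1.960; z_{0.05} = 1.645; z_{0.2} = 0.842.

n₁ = 85

With allocation ratio k = n₂/n₁ = 2.5, Var(x̄₁−x̄₂) = σ²(1/n₁ + 1/(k·n₁)) = σ²·(k+1)/(k·n₁).
So n₁ = (1 + 1/k)·((z_{α} + z_β)/d)² = 1.400 × (2.487/0.32)².
n₁ = 1.400 × 60.40 = 84.6.
Round up: n₁ = 85, giving n₂ = ⌈2.5 × 85⌉ = ⌈212.5⌉ = 213.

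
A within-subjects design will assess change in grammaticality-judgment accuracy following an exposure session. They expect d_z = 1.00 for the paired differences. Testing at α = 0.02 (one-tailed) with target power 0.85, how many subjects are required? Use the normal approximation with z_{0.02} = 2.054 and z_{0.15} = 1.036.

n = 10 pairs

For a paired (one-sample on differences) test: n = ((z_{α} + z_β) / d)².
z_{α} + z_β = 2.054 + 1.036 = 3.090.
n = (3.090 / 1.00)² = 3.090² = 9.55.
Round up.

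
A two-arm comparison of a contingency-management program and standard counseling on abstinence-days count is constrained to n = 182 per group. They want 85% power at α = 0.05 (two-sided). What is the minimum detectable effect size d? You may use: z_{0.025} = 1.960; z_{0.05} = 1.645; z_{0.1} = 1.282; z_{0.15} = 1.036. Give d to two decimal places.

For two independent groups of n = 182 each: d_min = (z_{α/2} + z_β)·√(2/n).
z-sum = 1.960 + 1.036 = 2.996.
d_min = 2.996 × √(2/182) = 2.996 × 0.1048 = 0.314.

d_min ≈ 0.31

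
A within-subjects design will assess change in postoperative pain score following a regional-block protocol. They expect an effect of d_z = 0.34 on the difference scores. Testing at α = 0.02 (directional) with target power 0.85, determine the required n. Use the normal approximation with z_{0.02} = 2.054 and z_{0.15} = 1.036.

For a paired (one-sample on differences) test: n = ((z_{α} + z_β) / d)².
z_{α} + z_β = 2.054 + 1.036 = 3.090.
n = (3.090 / 0.34)² = 9.088² = 82.60.
Round up.

n = 83 pairs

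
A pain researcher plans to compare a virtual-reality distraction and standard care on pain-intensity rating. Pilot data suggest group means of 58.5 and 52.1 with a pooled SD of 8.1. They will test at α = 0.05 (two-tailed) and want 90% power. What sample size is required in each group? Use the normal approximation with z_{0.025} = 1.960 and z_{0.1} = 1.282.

Cohen's d = |M₁ − M₂| / SD_pooled = |58.5 − 52.1| / 8.1 = 6.4 / 8.1 = 0.790.
For two independent groups with equal n: n = 2·((z_{α/2} + z_β) / d)².
z_{α/2} + z_β = 1.960 + 1.282 = 3.242.
n = 2 × (3.242 / 0.790)² = 2 × 4.104² = 2 × 16.84 = 33.7.
Round up to the next whole participant.

n = 34 per group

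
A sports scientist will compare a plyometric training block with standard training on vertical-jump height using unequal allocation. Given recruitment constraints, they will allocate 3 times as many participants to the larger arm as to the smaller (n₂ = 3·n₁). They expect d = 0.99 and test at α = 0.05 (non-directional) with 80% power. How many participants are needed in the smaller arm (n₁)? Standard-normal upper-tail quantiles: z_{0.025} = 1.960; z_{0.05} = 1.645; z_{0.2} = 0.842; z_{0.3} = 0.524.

With allocation ratio k = n₂/n₁ = 3, Var(x̄₁−x̄₂) = σ²(1/n₁ + 1/(k·n₁)) = σ²·(k+1)/(k·n₁).
So n₁ = (1 + 1/k)·((z_{α/2} + z_β)/d)² = 1.333 × (2.802/0.99)².
n₁ = 1.333 × 8.01 = 10.7.
Round up: n₁ = 11, giving n₂ = 3 × 11 = 33.

n₁ = 11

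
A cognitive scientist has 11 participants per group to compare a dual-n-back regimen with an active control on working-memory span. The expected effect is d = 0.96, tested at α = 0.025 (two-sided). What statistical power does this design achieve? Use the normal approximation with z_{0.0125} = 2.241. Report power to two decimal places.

power ≈ 0.50

For two equal groups, power = Φ(d·√(n/2) − z_{α/2}).
d·√(n/2) = 0.96 × √(11/2) = 0.96 × 2.345 = 2.251.
z_β = 2.251 − 2.241 = 0.010.
Power = Φ(0.010) = 0.504.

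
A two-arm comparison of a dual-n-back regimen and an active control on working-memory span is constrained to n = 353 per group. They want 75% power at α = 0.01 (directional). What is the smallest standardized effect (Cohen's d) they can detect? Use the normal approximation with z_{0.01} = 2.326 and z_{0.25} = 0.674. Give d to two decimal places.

For two independent groups of n = 353 each: d_min = (z_{α} + z_β)·√(2/n).
z-sum = 2.326 + 0.674 = 3.000.
d_min = 3.000 × √(2/353) = 3.000 × 0.0753 = 0.226.

d_min ≈ 0.23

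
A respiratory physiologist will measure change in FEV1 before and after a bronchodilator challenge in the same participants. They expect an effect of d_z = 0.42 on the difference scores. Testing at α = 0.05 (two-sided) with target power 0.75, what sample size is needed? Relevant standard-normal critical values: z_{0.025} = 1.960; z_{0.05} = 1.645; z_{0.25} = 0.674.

n = 40 pairs

For a paired (one-sample on differences) test: n = ((z_{α/2} + z_β) / d)².
z_{α/2} + z_β = 1.960 + 0.674 = 2.634.
n = (2.634 / 0.42)² = 6.271² = 39.33.
Round up.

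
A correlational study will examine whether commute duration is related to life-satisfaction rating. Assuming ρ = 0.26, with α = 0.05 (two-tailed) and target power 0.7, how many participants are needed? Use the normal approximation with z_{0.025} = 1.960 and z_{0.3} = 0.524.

Fisher's z: C = ½·ln((1+r)/(1−r)) = ½·ln(1.7027) = 0.2661.
n = ((z_{α/2} + z_β)/C)² + 3.
(1.960 + 0.524) / 0.2661 = 2.484 / 0.2661 = 9.335.
n = 9.335² + 3 = 87.14 + 3 = 90.1.
Round up.

n = 91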